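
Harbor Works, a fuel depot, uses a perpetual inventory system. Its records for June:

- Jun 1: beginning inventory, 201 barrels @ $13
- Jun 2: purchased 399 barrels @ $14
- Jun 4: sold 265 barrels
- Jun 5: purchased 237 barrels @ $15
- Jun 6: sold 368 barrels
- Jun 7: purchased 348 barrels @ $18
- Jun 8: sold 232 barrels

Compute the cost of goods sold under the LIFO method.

COGS = $13,275

Jun 4, 265 sold [LIFO — newest first]: 265 @ $14 = $3,710
Jun 6, 368 sold [LIFO — newest first]: 237 @ $15 + 131 @ $14 = $5,389
Jun 8, 232 sold [LIFO — newest first]: 232 @ $18 = $4,176
Total COGS = $3,710 + $5,389 + $4,176 = $13,275
Ending inventory: 201 @ $13 + 3 @ $14 + 116 @ $18 = $4,743
Check: goods available $18,018 = COGS $13,275 + ending $4,743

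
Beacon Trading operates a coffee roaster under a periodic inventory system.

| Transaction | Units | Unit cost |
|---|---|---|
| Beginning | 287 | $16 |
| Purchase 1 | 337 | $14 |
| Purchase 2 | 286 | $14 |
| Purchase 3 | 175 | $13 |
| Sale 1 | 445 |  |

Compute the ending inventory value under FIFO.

Ending inventory = $8,785

Sale 1 (445) [FIFO — oldest first]: 287 @ $16 + 158 @ $14 = $6,804
Ending inventory: 179 @ $14 + 286 @ $14 + 175 @ $13 = $8,785
Check: goods available $15,589 = COGS $6,804 + ending $8,785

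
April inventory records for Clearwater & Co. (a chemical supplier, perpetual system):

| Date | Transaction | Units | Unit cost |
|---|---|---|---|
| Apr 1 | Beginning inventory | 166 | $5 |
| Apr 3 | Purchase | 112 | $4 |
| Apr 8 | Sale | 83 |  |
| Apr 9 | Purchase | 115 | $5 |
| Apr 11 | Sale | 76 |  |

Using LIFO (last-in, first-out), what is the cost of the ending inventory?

Ending inventory = $1,141

Apr 8, 83 sold [LIFO — newest first]: 83 @ $4 = $332
Apr 11, 76 sold [LIFO — newest first]: 76 @ $5 = $380
Total COGS = $332 + $380 = $712
Ending inventory: 166 @ $5 + 29 @ $4 + 39 @ $5 = $1,141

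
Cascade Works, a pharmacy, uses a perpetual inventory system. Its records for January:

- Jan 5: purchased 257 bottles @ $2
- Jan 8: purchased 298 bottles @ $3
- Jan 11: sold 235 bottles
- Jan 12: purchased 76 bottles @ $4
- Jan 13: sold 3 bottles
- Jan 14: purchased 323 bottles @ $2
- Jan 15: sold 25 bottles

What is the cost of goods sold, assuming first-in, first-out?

COGS = $532

Jan 11, 235 sold [FIFO — oldest first]: 235 @ $2 = $470
Jan 13, 3 sold [FIFO — oldest first]: 3 @ $2 = $6
Jan 15, 25 sold [FIFO — oldest first]: 19 @ $2 + 6 @ $3 = $56
Total COGS = $470 + $6 + $56 = $532
Ending inventory: 292 @ $3 + 76 @ $4 + 323 @ $2 = $1,826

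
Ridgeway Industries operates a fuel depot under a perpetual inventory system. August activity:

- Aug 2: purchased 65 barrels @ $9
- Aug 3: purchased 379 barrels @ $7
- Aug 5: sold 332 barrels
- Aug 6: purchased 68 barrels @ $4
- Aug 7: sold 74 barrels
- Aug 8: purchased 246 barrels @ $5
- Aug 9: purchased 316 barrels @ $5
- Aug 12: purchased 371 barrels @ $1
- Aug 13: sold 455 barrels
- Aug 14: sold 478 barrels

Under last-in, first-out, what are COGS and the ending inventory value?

Aug 5, 332 sold [LIFO — newest first]: 332 @ $7 = $2,324
Aug 7, 74 sold [LIFO — newest first]: 68 @ $4 + 6 @ $7 = $314
Aug 13, 455 sold [LIFO — newest first]: 371 @ $1 + 84 @ $5 = $791
Aug 14, 478 sold [LIFO — newest first]: 232 @ $5 + 246 @ $5 = $2,390
Total COGS = $2,324 + $314 + $791 + $2,390 = $5,819
Ending inventory: 65 @ $9 + 41 @ $7 = $872

COGS = $5,819; ending inventory = $872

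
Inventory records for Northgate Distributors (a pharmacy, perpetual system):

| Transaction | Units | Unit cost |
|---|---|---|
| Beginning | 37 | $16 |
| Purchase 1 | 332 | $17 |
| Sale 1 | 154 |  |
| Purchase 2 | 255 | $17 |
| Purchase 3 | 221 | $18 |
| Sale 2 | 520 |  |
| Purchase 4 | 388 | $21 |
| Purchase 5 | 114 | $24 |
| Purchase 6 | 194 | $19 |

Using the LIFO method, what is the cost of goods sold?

COGS = $11,679

Sale 1 (154) [LIFO — newest first]: 154 @ $17 = $2,618
Sale 2 (520) [LIFO — newest first]: 221 @ $18 + 255 @ $17 + 44 @ $17 = $9,061
Total COGS = $2,618 + $9,061 = $11,679
Ending inventory: 37 @ $16 + 134 @ $17 + 388 @ $21 + 114 @ $24 + 194 @ $19 = $17,440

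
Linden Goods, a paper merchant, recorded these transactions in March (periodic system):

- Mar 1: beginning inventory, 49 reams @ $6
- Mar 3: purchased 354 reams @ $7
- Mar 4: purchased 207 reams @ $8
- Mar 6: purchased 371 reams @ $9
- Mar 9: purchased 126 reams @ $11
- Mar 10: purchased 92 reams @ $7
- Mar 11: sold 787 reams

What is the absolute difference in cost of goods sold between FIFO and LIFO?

FIFO COGS: 49 @ $6 + 354 @ $7 + 207 @ $8 + 177 @ $9 = $6,021
LIFO COGS: 92 @ $7 + 126 @ $11 + 371 @ $9 + 198 @ $8 = $6,953
Difference = |$6,021 − $6,953| = $932

$932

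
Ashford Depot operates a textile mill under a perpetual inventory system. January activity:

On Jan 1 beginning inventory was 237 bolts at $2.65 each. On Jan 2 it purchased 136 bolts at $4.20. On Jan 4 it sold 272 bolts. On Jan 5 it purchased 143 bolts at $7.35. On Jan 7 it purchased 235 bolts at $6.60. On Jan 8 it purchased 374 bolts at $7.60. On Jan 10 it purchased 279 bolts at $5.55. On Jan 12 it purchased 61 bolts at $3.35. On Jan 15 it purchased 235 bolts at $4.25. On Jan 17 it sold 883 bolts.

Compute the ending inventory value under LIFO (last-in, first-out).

Jan 4, 272 sold [LIFO — newest first]: 136 @ $4.20 + 136 @ $2.65 = $931.60
Jan 17, 883 sold [LIFO — newest first]: 235 @ $4.25 + 61 @ $3.35 + 279 @ $5.55 + 308 @ $7.60 = $5,092.35
Total COGS = $931.60 + $5,092.35 = $6,023.95
Ending inventory: 101 @ $2.65 + 143 @ $7.35 + 235 @ $6.60 + 66 @ $7.60 = $3,371.30
Check: goods available $9,395.25 = COGS $6,023.95 + ending $3,371.30

Ending inventory = $3,371.30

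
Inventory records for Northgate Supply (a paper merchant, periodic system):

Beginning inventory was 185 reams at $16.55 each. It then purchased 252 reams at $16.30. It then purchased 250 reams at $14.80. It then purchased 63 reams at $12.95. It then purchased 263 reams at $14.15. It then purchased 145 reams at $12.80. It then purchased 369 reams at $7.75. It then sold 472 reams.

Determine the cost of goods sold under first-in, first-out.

COGS = $7,687.35

Sale 1 (472) [FIFO — oldest first]: 185 @ $16.55 + 252 @ $16.30 + 35 @ $14.80 = $7,687.35
Ending inventory: 215 @ $14.80 + 63 @ $12.95 + 263 @ $14.15 + 145 @ $12.80 + 369 @ $7.75 = $12,435.05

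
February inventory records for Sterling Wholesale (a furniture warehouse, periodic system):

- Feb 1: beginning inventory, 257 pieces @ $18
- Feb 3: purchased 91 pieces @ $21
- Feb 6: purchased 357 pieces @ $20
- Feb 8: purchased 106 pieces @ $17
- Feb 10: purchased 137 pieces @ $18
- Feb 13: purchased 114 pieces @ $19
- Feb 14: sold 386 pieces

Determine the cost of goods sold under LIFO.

COGS = $7,014

Feb 14, 386 sold [LIFO — newest first]: 114 @ $19 + 137 @ $18 + 106 @ $17 + 29 @ $20 = $7,014
Ending inventory: 257 @ $18 + 91 @ $21 + 328 @ $20 = $13,097
Check: goods available $20,111 = COGS $7,014 + ending $13,097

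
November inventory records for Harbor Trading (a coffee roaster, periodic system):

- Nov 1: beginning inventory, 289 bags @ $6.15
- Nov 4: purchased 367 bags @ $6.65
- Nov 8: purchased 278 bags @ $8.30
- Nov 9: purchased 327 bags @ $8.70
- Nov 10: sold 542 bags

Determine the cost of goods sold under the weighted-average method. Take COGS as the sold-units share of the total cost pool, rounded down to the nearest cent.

COGS = $4,027.47

Nov 10, sell 542: 542/1261 × $9,370.20 → $4,027.47
Ending inventory (cost pool remaining) = $5,342.73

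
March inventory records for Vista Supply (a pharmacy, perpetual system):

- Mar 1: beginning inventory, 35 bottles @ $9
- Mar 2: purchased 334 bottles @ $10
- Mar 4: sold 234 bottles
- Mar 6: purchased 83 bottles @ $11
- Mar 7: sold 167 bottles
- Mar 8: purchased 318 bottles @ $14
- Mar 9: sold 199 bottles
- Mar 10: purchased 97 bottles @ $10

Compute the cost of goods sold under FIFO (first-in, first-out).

COGS = $6,640

Mar 4, 234 sold [FIFO — oldest first]: 35 @ $9 + 199 @ $10 = $2,305
Mar 7, 167 sold [FIFO — oldest first]: 135 @ $10 + 32 @ $11 = $1,702
Mar 9, 199 sold [FIFO — oldest first]: 51 @ $11 + 148 @ $14 = $2,633
Total COGS = $2,305 + $1,702 + $2,633 = $6,640
Ending inventory: 170 @ $14 + 97 @ $10 = $3,350
Check: goods available $9,990 = COGS $6,640 + ending $3,350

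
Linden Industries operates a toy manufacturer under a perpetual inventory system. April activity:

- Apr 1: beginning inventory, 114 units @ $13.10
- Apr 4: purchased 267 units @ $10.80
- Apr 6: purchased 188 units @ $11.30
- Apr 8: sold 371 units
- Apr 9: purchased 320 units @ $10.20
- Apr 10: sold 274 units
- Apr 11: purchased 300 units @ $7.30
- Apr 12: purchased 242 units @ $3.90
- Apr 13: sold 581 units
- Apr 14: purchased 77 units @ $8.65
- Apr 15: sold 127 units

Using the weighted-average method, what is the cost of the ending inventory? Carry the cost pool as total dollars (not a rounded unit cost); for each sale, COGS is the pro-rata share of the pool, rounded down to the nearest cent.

After Apr 1: 114 on hand, pool $1,493.40 (≈ $13.1000 each)
After Apr 4: 381 on hand, pool $4,377.00 (≈ $11.4882 each)
After Apr 6: 569 on hand, pool $6,501.40 (≈ $11.4260 each)
Apr 8, sell 371: 371/569 × $6,501.40 → $4,239.04
After Apr 9: 518 on hand, pool $5,526.36 (≈ $10.6686 each)
Apr 10, sell 274: 274/518 × $5,526.36 → $2,923.20
After Apr 11: 544 on hand, pool $4,793.16 (≈ $8.8110 each)
After Apr 12: 786 on hand, pool $5,736.96 (≈ $7.2989 each)
Apr 13, sell 581: 581/786 × $5,736.96 → $4,240.67
After Apr 14: 282 on hand, pool $2,162.34 (≈ $7.6679 each)
Apr 15, sell 127: 127/282 × $2,162.34 → $973.81
Total COGS = $4,239.04 + $2,923.20 + $4,240.67 + $973.81 = $12,376.72
Ending inventory (cost pool remaining) = $1,188.53
Check: goods available $13,565.25 = COGS $12,376.72 + ending $1,188.53

Ending inventory = $1,188.53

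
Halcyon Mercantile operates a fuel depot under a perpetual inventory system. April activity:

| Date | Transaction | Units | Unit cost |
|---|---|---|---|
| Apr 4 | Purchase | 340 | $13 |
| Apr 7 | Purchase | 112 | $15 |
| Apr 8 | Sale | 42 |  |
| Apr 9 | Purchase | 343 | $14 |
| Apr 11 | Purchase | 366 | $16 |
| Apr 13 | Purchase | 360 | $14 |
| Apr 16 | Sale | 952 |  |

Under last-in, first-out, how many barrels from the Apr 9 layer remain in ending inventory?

Apr 8, 42 sold [LIFO — newest first]: 42 @ $15 = $630
Apr 16, 952 sold [LIFO — newest first]: 360 @ $14 + 366 @ $16 + 226 @ $14 = $14,060
Total COGS = $630 + $14,060 = $14,690
Ending inventory: 340 @ $13 + 70 @ $15 + 117 @ $14 = $7,108
Check: goods available $21,798 = COGS $14,690 + ending $7,108

117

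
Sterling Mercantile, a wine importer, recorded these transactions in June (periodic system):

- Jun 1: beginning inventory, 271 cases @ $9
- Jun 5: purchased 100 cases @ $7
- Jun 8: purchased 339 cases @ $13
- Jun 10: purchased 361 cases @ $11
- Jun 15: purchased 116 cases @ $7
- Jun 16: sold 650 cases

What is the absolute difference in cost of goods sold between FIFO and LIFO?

$266

FIFO COGS: 271 @ $9 + 100 @ $7 + 279 @ $13 = $6,766
LIFO COGS: 116 @ $7 + 361 @ $11 + 173 @ $13 = $7,032
Difference = |$6,766 − $7,032| = $266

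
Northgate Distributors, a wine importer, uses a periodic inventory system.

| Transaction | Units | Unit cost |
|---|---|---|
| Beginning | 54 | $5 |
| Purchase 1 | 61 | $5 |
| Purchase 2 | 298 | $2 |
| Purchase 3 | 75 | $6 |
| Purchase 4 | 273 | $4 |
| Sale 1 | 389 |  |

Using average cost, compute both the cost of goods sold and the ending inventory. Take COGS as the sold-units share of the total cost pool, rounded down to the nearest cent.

COGS = $1,386.80; ending inventory = $1,326.20

Sale 1, sell 389: 389/761 × $2,713.00 → $1,386.80
Ending inventory (cost pool remaining) = $1,326.20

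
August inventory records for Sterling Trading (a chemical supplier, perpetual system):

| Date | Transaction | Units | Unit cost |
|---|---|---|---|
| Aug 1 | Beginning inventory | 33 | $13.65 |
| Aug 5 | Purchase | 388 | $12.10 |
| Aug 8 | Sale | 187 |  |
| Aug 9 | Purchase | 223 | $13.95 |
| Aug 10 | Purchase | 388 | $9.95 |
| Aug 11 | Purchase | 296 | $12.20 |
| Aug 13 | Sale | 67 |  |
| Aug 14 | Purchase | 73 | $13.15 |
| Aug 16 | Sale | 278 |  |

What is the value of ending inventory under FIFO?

Ending inventory = $9,994.15

Aug 8, 187 sold [FIFO — oldest first]: 33 @ $13.65 + 154 @ $12.10 = $2,313.85
Aug 13, 67 sold [FIFO — oldest first]: 67 @ $12.10 = $810.70
Aug 16, 278 sold [FIFO — oldest first]: 167 @ $12.10 + 111 @ $13.95 = $3,569.15
Total COGS = $2,313.85 + $810.70 + $3,569.15 = $6,693.70
Ending inventory: 112 @ $13.95 + 388 @ $9.95 + 296 @ $12.20 + 73 @ $13.15 = $9,994.15
Check: goods available $16,687.85 = COGS $6,693.70 + ending $9,994.15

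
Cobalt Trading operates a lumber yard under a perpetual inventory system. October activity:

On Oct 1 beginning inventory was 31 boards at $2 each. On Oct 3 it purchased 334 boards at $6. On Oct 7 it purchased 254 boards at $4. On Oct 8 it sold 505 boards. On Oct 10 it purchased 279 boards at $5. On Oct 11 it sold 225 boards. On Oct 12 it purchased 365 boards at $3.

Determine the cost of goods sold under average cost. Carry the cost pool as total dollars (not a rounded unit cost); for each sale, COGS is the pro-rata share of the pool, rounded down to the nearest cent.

After Oct 1: 31 on hand, pool $62.00 (≈ $2.0000 each)
After Oct 3: 365 on hand, pool $2,066.00 (≈ $5.6603 each)
After Oct 7: 619 on hand, pool $3,082.00 (≈ $4.9790 each)
Oct 8, sell 505: 505/619 × $3,082.00 → $2,514.39
After Oct 10: 393 on hand, pool $1,962.61 (≈ $4.9939 each)
Oct 11, sell 225: 225/393 × $1,962.61 → $1,123.63
After Oct 12: 533 on hand, pool $1,933.98 (≈ $3.6285 each)
Total COGS = $2,514.39 + $1,123.63 = $3,638.02
Ending inventory (cost pool remaining) = $1,933.98

COGS = $3,638.02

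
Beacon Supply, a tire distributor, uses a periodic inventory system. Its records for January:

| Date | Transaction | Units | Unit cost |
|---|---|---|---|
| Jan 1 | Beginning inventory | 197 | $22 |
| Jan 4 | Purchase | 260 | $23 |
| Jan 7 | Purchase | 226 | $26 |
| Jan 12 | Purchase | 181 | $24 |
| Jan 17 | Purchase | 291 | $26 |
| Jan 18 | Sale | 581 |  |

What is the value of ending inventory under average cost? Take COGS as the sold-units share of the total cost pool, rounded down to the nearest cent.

Ending inventory = $13,964.85

Jan 18, sell 581: 581/1155 × $28,100.00 → $14,135.15
Ending inventory (cost pool remaining) = $13,964.85
Check: goods available $28,100.00 = COGS $14,135.15 + ending $13,964.85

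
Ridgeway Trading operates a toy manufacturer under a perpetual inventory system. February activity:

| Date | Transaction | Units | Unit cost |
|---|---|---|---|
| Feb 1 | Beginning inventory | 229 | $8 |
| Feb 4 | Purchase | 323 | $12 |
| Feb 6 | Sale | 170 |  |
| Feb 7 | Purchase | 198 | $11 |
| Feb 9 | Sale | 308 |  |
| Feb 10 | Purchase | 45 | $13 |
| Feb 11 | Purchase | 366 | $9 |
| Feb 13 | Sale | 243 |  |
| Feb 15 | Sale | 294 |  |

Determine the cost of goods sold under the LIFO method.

COGS = $10,597

Feb 6, 170 sold [LIFO — newest first]: 170 @ $12 = $2,040
Feb 9, 308 sold [LIFO — newest first]: 198 @ $11 + 110 @ $12 = $3,498
Feb 13, 243 sold [LIFO — newest first]: 243 @ $9 = $2,187
Feb 15, 294 sold [LIFO — newest first]: 123 @ $9 + 45 @ $13 + 43 @ $12 + 83 @ $8 = $2,872
Total COGS = $2,040 + $3,498 + $2,187 + $2,872 = $10,597
Ending inventory: 146 @ $8 = $1,168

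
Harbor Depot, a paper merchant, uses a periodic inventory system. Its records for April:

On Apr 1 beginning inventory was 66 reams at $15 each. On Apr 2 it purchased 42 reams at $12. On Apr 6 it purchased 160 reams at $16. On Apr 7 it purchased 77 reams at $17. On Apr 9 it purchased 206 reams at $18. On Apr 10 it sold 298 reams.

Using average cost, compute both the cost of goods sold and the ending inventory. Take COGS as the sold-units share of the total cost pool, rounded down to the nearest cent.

Apr 10, sell 298: 298/551 × $9,071.00 → $4,905.91
Ending inventory (cost pool remaining) = $4,165.09
Check: goods available $9,071.00 = COGS $4,905.91 + ending $4,165.09

COGS = $4,905.91; ending inventory = $4,165.09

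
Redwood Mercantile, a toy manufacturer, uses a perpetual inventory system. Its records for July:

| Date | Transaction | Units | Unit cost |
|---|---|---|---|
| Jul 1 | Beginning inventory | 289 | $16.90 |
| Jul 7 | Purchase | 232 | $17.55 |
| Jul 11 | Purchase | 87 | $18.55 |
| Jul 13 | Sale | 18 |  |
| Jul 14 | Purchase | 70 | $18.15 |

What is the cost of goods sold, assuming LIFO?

COGS = $333.90

Jul 13, 18 sold [LIFO — newest first]: 18 @ $18.55 = $333.90
Ending inventory: 289 @ $16.90 + 232 @ $17.55 + 69 @ $18.55 + 70 @ $18.15 = $11,506.15
Check: goods available $11,840.05 = COGS $333.90 + ending $11,506.15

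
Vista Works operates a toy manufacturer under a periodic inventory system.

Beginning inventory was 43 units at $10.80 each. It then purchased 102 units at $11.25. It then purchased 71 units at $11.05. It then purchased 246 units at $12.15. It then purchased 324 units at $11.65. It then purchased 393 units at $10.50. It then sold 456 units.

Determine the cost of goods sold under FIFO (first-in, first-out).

COGS = $5,312.45

Sale 1 (456) [FIFO — oldest first]: 43 @ $10.80 + 102 @ $11.25 + 71 @ $11.05 + 240 @ $12.15 = $5,312.45
Ending inventory: 6 @ $12.15 + 324 @ $11.65 + 393 @ $10.50 = $7,974.00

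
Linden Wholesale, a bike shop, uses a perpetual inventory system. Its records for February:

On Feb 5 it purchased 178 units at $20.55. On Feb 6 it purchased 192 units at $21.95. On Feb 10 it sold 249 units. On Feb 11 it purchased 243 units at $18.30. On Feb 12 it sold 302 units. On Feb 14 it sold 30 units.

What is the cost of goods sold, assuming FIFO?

COGS = $11,733.60

Feb 10, 249 sold [FIFO — oldest first]: 178 @ $20.55 + 71 @ $21.95 = $5,216.35
Feb 12, 302 sold [FIFO — oldest first]: 121 @ $21.95 + 181 @ $18.30 = $5,968.25
Feb 14, 30 sold [FIFO — oldest first]: 30 @ $18.30 = $549.00
Total COGS = $5,216.35 + $5,968.25 + $549.00 = $11,733.60
Ending inventory: 32 @ $18.30 = $585.60
Check: goods available $12,319.20 = COGS $11,733.60 + ending $585.60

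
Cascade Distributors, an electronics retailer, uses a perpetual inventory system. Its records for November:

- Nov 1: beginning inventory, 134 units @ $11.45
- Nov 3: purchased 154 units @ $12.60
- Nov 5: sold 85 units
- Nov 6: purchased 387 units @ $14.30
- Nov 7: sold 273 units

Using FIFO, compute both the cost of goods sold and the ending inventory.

COGS = $4,475.70; ending inventory = $4,533.10

Nov 5, 85 sold [FIFO — oldest first]: 85 @ $11.45 = $973.25
Nov 7, 273 sold [FIFO — oldest first]: 49 @ $11.45 + 154 @ $12.60 + 70 @ $14.30 = $3,502.45
Total COGS = $973.25 + $3,502.45 = $4,475.70
Ending inventory: 317 @ $14.30 = $4,533.10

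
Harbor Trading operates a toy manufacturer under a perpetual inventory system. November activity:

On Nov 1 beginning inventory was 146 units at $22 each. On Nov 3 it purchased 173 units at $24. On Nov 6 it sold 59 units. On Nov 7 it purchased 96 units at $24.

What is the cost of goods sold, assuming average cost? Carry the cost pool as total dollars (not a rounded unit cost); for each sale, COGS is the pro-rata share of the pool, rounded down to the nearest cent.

After Nov 1: 146 on hand, pool $3,212.00 (≈ $22.0000 each)
After Nov 3: 319 on hand, pool $7,364.00 (≈ $23.0846 each)
Nov 6, sell 59: 59/319 × $7,364.00 → $1,361.99
After Nov 7: 356 on hand, pool $8,306.01 (≈ $23.3315 each)
Ending inventory (cost pool remaining) = $8,306.01
Check: goods available $9,668.00 = COGS $1,361.99 + ending $8,306.01

COGS = $1,361.99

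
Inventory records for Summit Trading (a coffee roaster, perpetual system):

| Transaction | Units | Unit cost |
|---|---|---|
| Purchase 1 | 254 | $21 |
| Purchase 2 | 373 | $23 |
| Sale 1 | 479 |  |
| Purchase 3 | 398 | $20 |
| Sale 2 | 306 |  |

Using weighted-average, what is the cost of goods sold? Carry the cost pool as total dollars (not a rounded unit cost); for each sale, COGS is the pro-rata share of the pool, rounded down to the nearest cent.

COGS = $16,930.54

After Purchase 1: 254 on hand, pool $5,334.00 (≈ $21.0000 each)
After Purchase 2: 627 on hand, pool $13,913.00 (≈ $22.1898 each)
Sale 1, sell 479: 479/627 × $13,913.00 → $10,628.91
After Purchase 3: 546 on hand, pool $11,244.09 (≈ $20.5936 each)
Sale 2, sell 306: 306/546 × $11,244.09 → $6,301.63
Total COGS = $10,628.91 + $6,301.63 = $16,930.54
Ending inventory (cost pool remaining) = $4,942.46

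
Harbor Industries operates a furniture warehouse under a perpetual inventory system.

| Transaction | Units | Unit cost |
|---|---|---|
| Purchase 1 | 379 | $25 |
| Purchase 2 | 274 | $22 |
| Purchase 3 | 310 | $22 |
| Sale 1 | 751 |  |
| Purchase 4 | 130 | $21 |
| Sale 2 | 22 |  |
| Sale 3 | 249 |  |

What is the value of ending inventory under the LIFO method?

Sale 1 (751) [LIFO — newest first]: 310 @ $22 + 274 @ $22 + 167 @ $25 = $17,023
Sale 2 (22) [LIFO — newest first]: 22 @ $21 = $462
Sale 3 (249) [LIFO — newest first]: 108 @ $21 + 141 @ $25 = $5,793
Total COGS = $17,023 + $462 + $5,793 = $23,278
Ending inventory: 71 @ $25 = $1,775

Ending inventory = $1,775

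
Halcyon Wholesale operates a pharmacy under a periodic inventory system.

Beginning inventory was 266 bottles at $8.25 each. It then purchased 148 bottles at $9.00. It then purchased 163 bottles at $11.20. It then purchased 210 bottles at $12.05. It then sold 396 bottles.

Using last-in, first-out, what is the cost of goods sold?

COGS = $4,563.10

Sale 1 (396) [LIFO — newest first]: 210 @ $12.05 + 163 @ $11.20 + 23 @ $9.00 = $4,563.10
Ending inventory: 266 @ $8.25 + 125 @ $9.00 = $3,319.50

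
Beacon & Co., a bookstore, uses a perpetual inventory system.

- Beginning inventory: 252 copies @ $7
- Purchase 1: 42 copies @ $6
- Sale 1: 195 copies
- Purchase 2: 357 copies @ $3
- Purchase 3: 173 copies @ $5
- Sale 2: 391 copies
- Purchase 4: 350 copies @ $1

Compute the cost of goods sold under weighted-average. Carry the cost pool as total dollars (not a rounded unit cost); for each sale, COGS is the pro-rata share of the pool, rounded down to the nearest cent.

COGS = $2,962.59

After Beginning: 252 on hand, pool $1,764.00 (≈ $7.0000 each)
After Purchase 1: 294 on hand, pool $2,016.00 (≈ $6.8571 each)
Sale 1, sell 195: 195/294 × $2,016.00 → $1,337.14
After Purchase 2: 456 on hand, pool $1,749.86 (≈ $3.8374 each)
After Purchase 3: 629 on hand, pool $2,614.86 (≈ $4.1572 each)
Sale 2, sell 391: 391/629 × $2,614.86 → $1,625.45
After Purchase 4: 588 on hand, pool $1,339.41 (≈ $2.2779 each)
Total COGS = $1,337.14 + $1,625.45 = $2,962.59
Ending inventory (cost pool remaining) = $1,339.41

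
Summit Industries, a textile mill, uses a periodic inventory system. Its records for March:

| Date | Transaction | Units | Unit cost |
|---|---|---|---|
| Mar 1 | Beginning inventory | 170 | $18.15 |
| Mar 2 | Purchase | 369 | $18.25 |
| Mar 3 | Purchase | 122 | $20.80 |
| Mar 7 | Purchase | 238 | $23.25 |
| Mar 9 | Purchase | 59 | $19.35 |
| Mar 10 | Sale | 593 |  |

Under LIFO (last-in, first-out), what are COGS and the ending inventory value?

Mar 10, 593 sold [LIFO — newest first]: 59 @ $19.35 + 238 @ $23.25 + 122 @ $20.80 + 174 @ $18.25 = $12,388.25
Ending inventory: 170 @ $18.15 + 195 @ $18.25 = $6,644.25
Check: goods available $19,032.50 = COGS $12,388.25 + ending $6,644.25

COGS = $12,388.25; ending inventory = $6,644.25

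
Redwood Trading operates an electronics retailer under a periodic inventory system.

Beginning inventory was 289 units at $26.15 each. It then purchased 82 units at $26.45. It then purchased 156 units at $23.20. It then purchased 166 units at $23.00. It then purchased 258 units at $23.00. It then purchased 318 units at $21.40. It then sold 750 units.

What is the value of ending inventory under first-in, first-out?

Sale 1 (750) [FIFO — oldest first]: 289 @ $26.15 + 82 @ $26.45 + 156 @ $23.20 + 166 @ $23.00 + 57 @ $23.00 = $18,474.45
Ending inventory: 201 @ $23.00 + 318 @ $21.40 = $11,428.20

Ending inventory = $11,428.20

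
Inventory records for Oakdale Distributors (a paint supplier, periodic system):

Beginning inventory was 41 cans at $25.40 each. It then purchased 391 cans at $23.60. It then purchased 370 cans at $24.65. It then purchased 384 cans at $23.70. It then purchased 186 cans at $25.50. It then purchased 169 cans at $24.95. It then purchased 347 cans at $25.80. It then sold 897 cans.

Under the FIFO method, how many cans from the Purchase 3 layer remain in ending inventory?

289

Sale 1 (897) [FIFO — oldest first]: 41 @ $25.40 + 391 @ $23.60 + 370 @ $24.65 + 95 @ $23.70 = $21,641.00
Ending inventory: 289 @ $23.70 + 186 @ $25.50 + 169 @ $24.95 + 347 @ $25.80 = $24,761.45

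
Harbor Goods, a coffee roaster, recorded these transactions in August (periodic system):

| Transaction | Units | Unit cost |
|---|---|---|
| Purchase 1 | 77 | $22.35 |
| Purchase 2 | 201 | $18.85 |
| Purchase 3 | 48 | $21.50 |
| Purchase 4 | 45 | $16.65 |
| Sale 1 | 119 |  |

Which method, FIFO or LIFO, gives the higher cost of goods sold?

FIFO

FIFO COGS: 77 @ $22.35 + 42 @ $18.85 = $2,512.65
LIFO COGS: 45 @ $16.65 + 48 @ $21.50 + 26 @ $18.85 = $2,271.35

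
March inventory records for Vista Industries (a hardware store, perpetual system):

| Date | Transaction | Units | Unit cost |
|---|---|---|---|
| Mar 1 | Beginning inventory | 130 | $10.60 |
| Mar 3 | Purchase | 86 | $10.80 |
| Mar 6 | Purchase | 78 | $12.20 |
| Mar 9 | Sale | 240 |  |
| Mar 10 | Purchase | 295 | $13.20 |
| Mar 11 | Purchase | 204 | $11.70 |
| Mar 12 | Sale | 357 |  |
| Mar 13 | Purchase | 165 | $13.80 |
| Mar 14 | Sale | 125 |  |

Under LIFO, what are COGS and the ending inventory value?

COGS = $8,817.40; ending inventory = $2,998.80

Mar 9, 240 sold [LIFO — newest first]: 78 @ $12.20 + 86 @ $10.80 + 76 @ $10.60 = $2,686.00
Mar 12, 357 sold [LIFO — newest first]: 204 @ $11.70 + 153 @ $13.20 = $4,406.40
Mar 14, 125 sold [LIFO — newest first]: 125 @ $13.80 = $1,725.00
Total COGS = $2,686.00 + $4,406.40 + $1,725.00 = $8,817.40
Ending inventory: 54 @ $10.60 + 142 @ $13.20 + 40 @ $13.80 = $2,998.80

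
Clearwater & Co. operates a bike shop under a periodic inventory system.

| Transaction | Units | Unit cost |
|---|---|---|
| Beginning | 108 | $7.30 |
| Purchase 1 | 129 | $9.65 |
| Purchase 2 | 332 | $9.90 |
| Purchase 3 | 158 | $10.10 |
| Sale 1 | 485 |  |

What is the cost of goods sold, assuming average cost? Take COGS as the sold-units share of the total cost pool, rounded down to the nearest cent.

Sale 1, sell 485: 485/727 × $6,915.85 → $4,613.73
Ending inventory (cost pool remaining) = $2,302.12
Check: goods available $6,915.85 = COGS $4,613.73 + ending $2,302.12

COGS = $4,613.73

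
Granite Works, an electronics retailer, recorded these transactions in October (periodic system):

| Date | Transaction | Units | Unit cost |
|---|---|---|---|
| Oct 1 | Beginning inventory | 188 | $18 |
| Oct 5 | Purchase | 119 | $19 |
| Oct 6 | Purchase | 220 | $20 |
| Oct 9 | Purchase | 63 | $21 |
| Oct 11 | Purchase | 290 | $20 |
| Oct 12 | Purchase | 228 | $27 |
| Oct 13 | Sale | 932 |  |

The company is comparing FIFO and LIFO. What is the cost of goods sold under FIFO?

COGS = $18,572

FIFO COGS: 188 @ $18 + 119 @ $19 + 220 @ $20 + 63 @ $21 + 290 @ $20 + 52 @ $27 = $18,572
LIFO COGS: 228 @ $27 + 290 @ $20 + 63 @ $21 + 220 @ $20 + 119 @ $19 + 12 @ $18 = $20,156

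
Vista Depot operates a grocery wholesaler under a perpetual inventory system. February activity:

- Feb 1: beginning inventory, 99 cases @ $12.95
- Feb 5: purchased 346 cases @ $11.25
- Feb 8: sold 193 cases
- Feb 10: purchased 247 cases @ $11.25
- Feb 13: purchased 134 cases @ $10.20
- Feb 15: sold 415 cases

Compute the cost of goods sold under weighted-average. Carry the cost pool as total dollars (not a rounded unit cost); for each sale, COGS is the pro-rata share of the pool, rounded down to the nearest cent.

After Feb 1: 99 on hand, pool $1,282.05 (≈ $12.9500 each)
After Feb 5: 445 on hand, pool $5,174.55 (≈ $11.6282 each)
Feb 8, sell 193: 193/445 × $5,174.55 → $2,244.24
After Feb 10: 499 on hand, pool $5,709.06 (≈ $11.4410 each)
After Feb 13: 633 on hand, pool $7,075.86 (≈ $11.1783 each)
Feb 15, sell 415: 415/633 × $7,075.86 → $4,638.99
Total COGS = $2,244.24 + $4,638.99 = $6,883.23
Ending inventory (cost pool remaining) = $2,436.87
Check: goods available $9,320.10 = COGS $6,883.23 + ending $2,436.87

COGS = $6,883.23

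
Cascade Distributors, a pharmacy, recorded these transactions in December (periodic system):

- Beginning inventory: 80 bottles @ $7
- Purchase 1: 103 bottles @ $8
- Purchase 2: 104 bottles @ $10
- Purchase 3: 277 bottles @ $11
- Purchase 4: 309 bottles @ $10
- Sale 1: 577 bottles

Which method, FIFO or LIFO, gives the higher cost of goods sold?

LIFO

FIFO COGS: 80 @ $7 + 103 @ $8 + 104 @ $10 + 277 @ $11 + 13 @ $10 = $5,601
LIFO COGS: 309 @ $10 + 268 @ $11 = $6,038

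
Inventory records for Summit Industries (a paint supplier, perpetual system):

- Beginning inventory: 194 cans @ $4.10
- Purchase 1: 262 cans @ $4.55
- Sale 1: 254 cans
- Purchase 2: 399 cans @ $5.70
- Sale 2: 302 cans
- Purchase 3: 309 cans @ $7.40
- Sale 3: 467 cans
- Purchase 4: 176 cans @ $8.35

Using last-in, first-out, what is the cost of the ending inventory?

Ending inventory = $2,047.70

Sale 1 (254) [LIFO — newest first]: 254 @ $4.55 = $1,155.70
Sale 2 (302) [LIFO — newest first]: 302 @ $5.70 = $1,721.40
Sale 3 (467) [LIFO — newest first]: 309 @ $7.40 + 97 @ $5.70 + 8 @ $4.55 + 53 @ $4.10 = $3,093.20
Total COGS = $1,155.70 + $1,721.40 + $3,093.20 = $5,970.30
Ending inventory: 141 @ $4.10 + 176 @ $8.35 = $2,047.70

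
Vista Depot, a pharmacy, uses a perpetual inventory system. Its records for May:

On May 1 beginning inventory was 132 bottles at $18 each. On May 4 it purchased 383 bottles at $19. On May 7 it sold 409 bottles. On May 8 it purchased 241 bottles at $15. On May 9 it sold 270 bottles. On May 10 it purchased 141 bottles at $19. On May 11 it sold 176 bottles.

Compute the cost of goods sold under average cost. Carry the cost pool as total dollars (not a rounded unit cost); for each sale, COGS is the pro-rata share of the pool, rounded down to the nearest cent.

COGS = $15,191.37

After May 1: 132 on hand, pool $2,376.00 (≈ $18.0000 each)
After May 4: 515 on hand, pool $9,653.00 (≈ $18.7437 each)
May 7, sell 409: 409/515 × $9,653.00 → $7,666.16
After May 8: 347 on hand, pool $5,601.84 (≈ $16.1436 each)
May 9, sell 270: 270/347 × $5,601.84 → $4,358.78
After May 10: 218 on hand, pool $3,922.06 (≈ $17.9911 each)
May 11, sell 176: 176/218 × $3,922.06 → $3,166.43
Total COGS = $7,666.16 + $4,358.78 + $3,166.43 = $15,191.37
Ending inventory (cost pool remaining) = $755.63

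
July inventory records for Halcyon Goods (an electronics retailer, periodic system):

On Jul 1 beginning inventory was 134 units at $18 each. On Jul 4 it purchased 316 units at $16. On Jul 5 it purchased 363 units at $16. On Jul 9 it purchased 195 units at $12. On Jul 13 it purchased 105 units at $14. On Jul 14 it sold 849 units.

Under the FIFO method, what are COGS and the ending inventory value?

COGS = $13,708; ending inventory = $3,378

Jul 14, 849 sold [FIFO — oldest first]: 134 @ $18 + 316 @ $16 + 363 @ $16 + 36 @ $12 = $13,708
Ending inventory: 159 @ $12 + 105 @ $14 = $3,378
Check: goods available $17,086 = COGS $13,708 + ending $3,378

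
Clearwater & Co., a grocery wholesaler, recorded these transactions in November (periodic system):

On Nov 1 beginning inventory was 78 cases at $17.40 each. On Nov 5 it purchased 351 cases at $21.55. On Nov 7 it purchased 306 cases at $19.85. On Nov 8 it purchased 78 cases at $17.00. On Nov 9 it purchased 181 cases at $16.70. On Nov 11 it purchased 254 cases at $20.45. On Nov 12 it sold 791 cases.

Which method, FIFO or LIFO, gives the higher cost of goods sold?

FIFO COGS: 78 @ $17.40 + 351 @ $21.55 + 306 @ $19.85 + 56 @ $17.00 = $15,947.35
LIFO COGS: 254 @ $20.45 + 181 @ $16.70 + 78 @ $17.00 + 278 @ $19.85 = $15,061.30

FIFO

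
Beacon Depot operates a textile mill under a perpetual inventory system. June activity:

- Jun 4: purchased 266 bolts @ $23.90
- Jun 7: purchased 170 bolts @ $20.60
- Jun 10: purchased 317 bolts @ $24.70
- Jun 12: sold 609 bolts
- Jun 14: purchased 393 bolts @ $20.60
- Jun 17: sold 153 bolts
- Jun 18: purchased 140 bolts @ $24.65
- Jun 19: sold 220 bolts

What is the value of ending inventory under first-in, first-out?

Jun 12, 609 sold [FIFO — oldest first]: 266 @ $23.90 + 170 @ $20.60 + 173 @ $24.70 = $14,132.50
Jun 17, 153 sold [FIFO — oldest first]: 144 @ $24.70 + 9 @ $20.60 = $3,742.20
Jun 19, 220 sold [FIFO — oldest first]: 220 @ $20.60 = $4,532.00
Total COGS = $14,132.50 + $3,742.20 + $4,532.00 = $22,406.70
Ending inventory: 164 @ $20.60 + 140 @ $24.65 = $6,829.40

Ending inventory = $6,829.40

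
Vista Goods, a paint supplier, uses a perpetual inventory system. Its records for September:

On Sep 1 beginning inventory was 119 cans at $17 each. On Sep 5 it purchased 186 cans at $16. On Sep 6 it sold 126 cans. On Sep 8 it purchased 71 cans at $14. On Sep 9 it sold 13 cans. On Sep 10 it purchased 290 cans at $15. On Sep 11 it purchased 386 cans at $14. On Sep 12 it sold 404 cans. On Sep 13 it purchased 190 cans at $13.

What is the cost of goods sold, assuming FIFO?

Sep 6, 126 sold [FIFO — oldest first]: 119 @ $17 + 7 @ $16 = $2,135
Sep 9, 13 sold [FIFO — oldest first]: 13 @ $16 = $208
Sep 12, 404 sold [FIFO — oldest first]: 166 @ $16 + 71 @ $14 + 167 @ $15 = $6,155
Total COGS = $2,135 + $208 + $6,155 = $8,498
Ending inventory: 123 @ $15 + 386 @ $14 + 190 @ $13 = $9,719

COGS = $8,498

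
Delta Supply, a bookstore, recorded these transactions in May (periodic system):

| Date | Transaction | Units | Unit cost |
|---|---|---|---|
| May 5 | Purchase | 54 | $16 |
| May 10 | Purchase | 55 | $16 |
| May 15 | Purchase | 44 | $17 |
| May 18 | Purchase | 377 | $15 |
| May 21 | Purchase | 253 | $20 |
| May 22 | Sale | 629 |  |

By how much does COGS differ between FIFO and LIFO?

FIFO COGS: 54 @ $16 + 55 @ $16 + 44 @ $17 + 377 @ $15 + 99 @ $20 = $10,127
LIFO COGS: 253 @ $20 + 376 @ $15 = $10,700
Difference = |$10,127 − $10,700| = $573

$573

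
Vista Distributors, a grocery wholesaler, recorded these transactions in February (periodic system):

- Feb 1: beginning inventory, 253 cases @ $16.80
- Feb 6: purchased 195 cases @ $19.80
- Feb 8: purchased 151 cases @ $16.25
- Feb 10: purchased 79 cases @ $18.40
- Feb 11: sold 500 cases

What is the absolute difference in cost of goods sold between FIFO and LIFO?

FIFO COGS: 253 @ $16.80 + 195 @ $19.80 + 52 @ $16.25 = $8,956.40
LIFO COGS: 79 @ $18.40 + 151 @ $16.25 + 195 @ $19.80 + 75 @ $16.80 = $9,028.35
Difference = |$8,956.40 − $9,028.35| = $71.95

$71.95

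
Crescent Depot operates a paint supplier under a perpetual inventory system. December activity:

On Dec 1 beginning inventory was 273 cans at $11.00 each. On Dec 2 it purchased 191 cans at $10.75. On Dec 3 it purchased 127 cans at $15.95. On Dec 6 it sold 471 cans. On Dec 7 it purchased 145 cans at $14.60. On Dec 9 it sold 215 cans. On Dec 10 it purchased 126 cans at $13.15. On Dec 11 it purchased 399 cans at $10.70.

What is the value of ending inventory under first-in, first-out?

Dec 6, 471 sold [FIFO — oldest first]: 273 @ $11.00 + 191 @ $10.75 + 7 @ $15.95 = $5,167.90
Dec 9, 215 sold [FIFO — oldest first]: 120 @ $15.95 + 95 @ $14.60 = $3,301.00
Total COGS = $5,167.90 + $3,301.00 = $8,468.90
Ending inventory: 50 @ $14.60 + 126 @ $13.15 + 399 @ $10.70 = $6,656.20
Check: goods available $15,125.10 = COGS $8,468.90 + ending $6,656.20

Ending inventory = $6,656.20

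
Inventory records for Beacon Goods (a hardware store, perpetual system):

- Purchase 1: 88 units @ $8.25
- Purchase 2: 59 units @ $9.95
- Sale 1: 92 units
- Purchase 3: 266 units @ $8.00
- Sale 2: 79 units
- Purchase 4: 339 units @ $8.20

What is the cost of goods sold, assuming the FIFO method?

Sale 1 (92) [FIFO — oldest first]: 88 @ $8.25 + 4 @ $9.95 = $765.80
Sale 2 (79) [FIFO — oldest first]: 55 @ $9.95 + 24 @ $8.00 = $739.25
Total COGS = $765.80 + $739.25 = $1,505.05
Ending inventory: 242 @ $8.00 + 339 @ $8.20 = $4,715.80

COGS = $1,505.05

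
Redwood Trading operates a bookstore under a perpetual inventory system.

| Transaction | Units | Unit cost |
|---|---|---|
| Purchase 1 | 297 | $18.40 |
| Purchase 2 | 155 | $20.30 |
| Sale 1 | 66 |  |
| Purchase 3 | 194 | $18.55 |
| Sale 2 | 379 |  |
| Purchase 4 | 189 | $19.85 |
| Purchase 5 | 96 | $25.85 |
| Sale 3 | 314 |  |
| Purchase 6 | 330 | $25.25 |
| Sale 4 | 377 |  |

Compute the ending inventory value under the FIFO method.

Ending inventory = $3,156.25

Sale 1 (66) [FIFO — oldest first]: 66 @ $18.40 = $1,214.40
Sale 2 (379) [FIFO — oldest first]: 231 @ $18.40 + 148 @ $20.30 = $7,254.80
Sale 3 (314) [FIFO — oldest first]: 7 @ $20.30 + 194 @ $18.55 + 113 @ $19.85 = $5,983.85
Sale 4 (377) [FIFO — oldest first]: 76 @ $19.85 + 96 @ $25.85 + 205 @ $25.25 = $9,166.45
Total COGS = $1,214.40 + $7,254.80 + $5,983.85 + $9,166.45 = $23,619.50
Ending inventory: 125 @ $25.25 = $3,156.25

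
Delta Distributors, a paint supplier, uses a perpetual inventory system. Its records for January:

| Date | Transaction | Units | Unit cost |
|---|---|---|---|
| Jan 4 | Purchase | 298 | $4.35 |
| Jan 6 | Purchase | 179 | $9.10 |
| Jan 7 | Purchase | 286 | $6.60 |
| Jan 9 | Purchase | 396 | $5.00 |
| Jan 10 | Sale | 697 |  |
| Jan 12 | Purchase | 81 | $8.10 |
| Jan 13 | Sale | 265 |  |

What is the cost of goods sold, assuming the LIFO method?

COGS = $6,239.60

Jan 10, 697 sold [LIFO — newest first]: 396 @ $5.00 + 286 @ $6.60 + 15 @ $9.10 = $4,004.10
Jan 13, 265 sold [LIFO — newest first]: 81 @ $8.10 + 164 @ $9.10 + 20 @ $4.35 = $2,235.50
Total COGS = $4,004.10 + $2,235.50 = $6,239.60
Ending inventory: 278 @ $4.35 = $1,209.30
Check: goods available $7,448.90 = COGS $6,239.60 + ending $1,209.30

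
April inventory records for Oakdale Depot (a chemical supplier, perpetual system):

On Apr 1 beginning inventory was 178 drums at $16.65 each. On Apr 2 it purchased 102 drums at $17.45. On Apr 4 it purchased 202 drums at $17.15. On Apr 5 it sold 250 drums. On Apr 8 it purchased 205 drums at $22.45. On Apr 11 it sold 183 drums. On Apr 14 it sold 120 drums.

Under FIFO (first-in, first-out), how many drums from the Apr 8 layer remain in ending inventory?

134

Apr 5, 250 sold [FIFO — oldest first]: 178 @ $16.65 + 72 @ $17.45 = $4,220.10
Apr 11, 183 sold [FIFO — oldest first]: 30 @ $17.45 + 153 @ $17.15 = $3,147.45
Apr 14, 120 sold [FIFO — oldest first]: 49 @ $17.15 + 71 @ $22.45 = $2,434.30
Total COGS = $4,220.10 + $3,147.45 + $2,434.30 = $9,801.85
Ending inventory: 134 @ $22.45 = $3,008.30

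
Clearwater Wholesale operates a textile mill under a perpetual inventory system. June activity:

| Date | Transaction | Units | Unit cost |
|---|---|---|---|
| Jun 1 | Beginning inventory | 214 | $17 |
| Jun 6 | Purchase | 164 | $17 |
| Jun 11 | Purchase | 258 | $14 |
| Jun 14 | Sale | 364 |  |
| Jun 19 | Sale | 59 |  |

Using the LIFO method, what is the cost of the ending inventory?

Ending inventory = $3,621

Jun 14, 364 sold [LIFO — newest first]: 258 @ $14 + 106 @ $17 = $5,414
Jun 19, 59 sold [LIFO — newest first]: 58 @ $17 + 1 @ $17 = $1,003
Total COGS = $5,414 + $1,003 = $6,417
Ending inventory: 213 @ $17 = $3,621
Check: goods available $10,038 = COGS $6,417 + ending $3,621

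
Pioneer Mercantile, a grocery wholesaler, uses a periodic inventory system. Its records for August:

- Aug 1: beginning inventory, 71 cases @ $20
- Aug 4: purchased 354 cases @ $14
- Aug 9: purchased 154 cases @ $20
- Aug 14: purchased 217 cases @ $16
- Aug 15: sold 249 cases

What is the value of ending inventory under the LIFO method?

Ending inventory = $8,816

Aug 15, 249 sold [LIFO — newest first]: 217 @ $16 + 32 @ $20 = $4,112
Ending inventory: 71 @ $20 + 354 @ $14 + 122 @ $20 = $8,816
Check: goods available $12,928 = COGS $4,112 + ending $8,816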